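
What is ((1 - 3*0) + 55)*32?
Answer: 1792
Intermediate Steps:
((1 - 3*0) + 55)*32 = ((1 + 0) + 55)*32 = (1 + 55)*32 = 56*32 = 1792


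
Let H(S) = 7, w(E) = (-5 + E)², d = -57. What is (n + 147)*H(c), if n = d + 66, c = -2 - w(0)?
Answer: 1092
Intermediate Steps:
c = -27 (c = -2 - (-5 + 0)² = -2 - 1*(-5)² = -2 - 1*25 = -2 - 25 = -27)
n = 9 (n = -57 + 66 = 9)
(n + 147)*H(c) = (9 + 147)*7 = 156*7 = 1092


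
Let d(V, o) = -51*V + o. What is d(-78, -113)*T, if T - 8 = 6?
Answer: 54110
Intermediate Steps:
T = 14 (T = 8 + 6 = 14)
d(V, o) = o - 51*V
d(-78, -113)*T = (-113 - 51*(-78))*14 = (-113 + 3978)*14 = 3865*14 = 54110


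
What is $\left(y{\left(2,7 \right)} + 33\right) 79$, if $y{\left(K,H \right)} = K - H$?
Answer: $2212$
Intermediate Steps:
$\left(y{\left(2,7 \right)} + 33\right) 79 = \left(\left(2 - 7\right) + 33\right) 79 = \left(-5 + 33\right) 79 = 28 \cdot 79 = 2212$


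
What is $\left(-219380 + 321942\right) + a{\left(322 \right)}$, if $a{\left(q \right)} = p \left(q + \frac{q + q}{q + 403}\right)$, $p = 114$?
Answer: $\frac{101044166}{725} \approx 1.3937 \cdot 10^{5}$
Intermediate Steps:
$a{\left(q \right)} = 114 q + \frac{228 q}{403 + q}$ ($a{\left(q \right)} = 114 \left(q + \frac{q + q}{q + 403}\right) = 114 \left(q + \frac{2 q}{403 + q}\right) = 114 q + \frac{228 q}{403 + q}$)
$\left(-219380 + 321942\right) + a{\left(322 \right)} = \left(-219380 + 321942\right) + 114 \cdot 322 \frac{1}{403 + 322} \left(405 + 322\right) = 102562 + 114 \cdot 322 \cdot \frac{1}{725} \cdot 727 = 102562 + \frac{26686716}{725} = \frac{101044166}{725}$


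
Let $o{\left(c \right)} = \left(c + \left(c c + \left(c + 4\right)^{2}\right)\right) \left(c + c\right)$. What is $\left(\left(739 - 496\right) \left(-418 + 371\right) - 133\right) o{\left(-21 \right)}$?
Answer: $344055012$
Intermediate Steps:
$o{\left(c \right)} = 2 c \left(c + c^{2} + \left(4 + c\right)^{2}\right)$ ($o{\left(c \right)} = \left(c + \left(c^{2} + \left(4 + c\right)^{2}\right)\right) 2 c = \left(c + c^{2} + \left(4 + c\right)^{2}\right) 2 c = 2 c \left(c + c^{2} + \left(4 + c\right)^{2}\right)$)
$\left(\left(739 - 496\right) \left(-418 + 371\right) - 133\right) o{\left(-21 \right)} = \left(\left(739 - 496\right) \left(-418 + 371\right) - 133\right) 2 \left(-21\right) \left(-21 + \left(-21\right)^{2} + \left(4 - 21\right)^{2}\right) = \left(243 \left(-47\right) - 133\right) 2 \left(-21\right) \left(-21 + 441 + \left(-17\right)^{2}\right) = \left(-11421 - 133\right) 2 \left(-21\right) \left(-21 + 441 + 289\right) = - 11554 \cdot 2 \left(-21\right) 709 = \left(-11554\right) \left(-29778\right) = 344055012$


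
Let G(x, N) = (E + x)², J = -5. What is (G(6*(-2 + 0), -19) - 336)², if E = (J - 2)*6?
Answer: 6656400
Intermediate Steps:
E = -42 (E = (-5 - 2)*6 = -7*6 = -42)
G(x, N) = (-42 + x)²
(G(6*(-2 + 0), -19) - 336)² = ((-42 + 6*(-2 + 0))² - 336)² = ((-42 + 6*(-2))² - 336)² = ((-42 - 12)² - 336)² = ((-54)² - 336)² = (2916 - 336)² = 2580² = 6656400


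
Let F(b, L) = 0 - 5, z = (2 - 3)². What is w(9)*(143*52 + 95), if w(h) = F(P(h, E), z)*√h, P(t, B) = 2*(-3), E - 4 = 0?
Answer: -112965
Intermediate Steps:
E = 4 (E = 4 + 0 = 4)
P(t, B) = -6
z = 1 (z = (-1)² = 1)
F(b, L) = -5
w(h) = -5*√h
w(9)*(143*52 + 95) = (-5*√9)*(143*52 + 95) = (-5*3)*(7436 + 95) = -15*7531 = -112965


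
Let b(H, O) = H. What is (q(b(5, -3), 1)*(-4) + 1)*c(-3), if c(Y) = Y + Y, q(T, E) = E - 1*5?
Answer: -102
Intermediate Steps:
q(T, E) = -5 + E (q(T, E) = E - 5 = -5 + E)
c(Y) = 2*Y
(q(b(5, -3), 1)*(-4) + 1)*c(-3) = ((-5 + 1)*(-4) + 1)*(2*(-3)) = (-4*(-4) + 1)*(-6) = (16 + 1)*(-6) = 17*(-6) = -102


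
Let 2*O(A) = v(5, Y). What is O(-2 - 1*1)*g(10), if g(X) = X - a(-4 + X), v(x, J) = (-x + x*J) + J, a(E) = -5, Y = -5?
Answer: -525/2 ≈ -262.50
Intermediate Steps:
v(x, J) = J - x + J*x (v(x, J) = (-x + J*x) + J = J - x + J*x)
g(X) = 5 + X (g(X) = X - 1*(-5) = X + 5 = 5 + X)
O(A) = -35/2 (O(A) = (-5 - 1*5 - 5*5)/2 = (-5 - 5 - 25)/2 = (½)*(-35) = -35/2)
O(-2 - 1*1)*g(10) = -35*(5 + 10)/2 = -35/2*15 = -525/2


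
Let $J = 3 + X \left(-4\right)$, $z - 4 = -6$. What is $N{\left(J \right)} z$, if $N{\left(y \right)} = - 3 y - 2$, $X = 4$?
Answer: $-74$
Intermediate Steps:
$z = -2$ ($z = 4 - 6 = -2$)
$J = -13$ ($J = 3 + 4 \left(-4\right) = 3 - 16 = -13$)
$N{\left(y \right)} = -2 - 3 y$
$N{\left(J \right)} z = \left(-2 - -39\right) \left(-2\right) = \left(-2 + 39\right) \left(-2\right) = 37 \left(-2\right) = -74$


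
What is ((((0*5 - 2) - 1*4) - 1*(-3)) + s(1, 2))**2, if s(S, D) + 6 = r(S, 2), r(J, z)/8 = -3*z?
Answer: 3249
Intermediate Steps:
r(J, z) = -24*z (r(J, z) = 8*(-3*z) = -24*z)
s(S, D) = -54 (s(S, D) = -6 - 24*2 = -6 - 48 = -54)
((((0*5 - 2) - 1*4) - 1*(-3)) + s(1, 2))**2 = ((((0*5 - 2) - 1*4) - 1*(-3)) - 54)**2 = ((((0 - 2) - 4) + 3) - 54)**2 = (((-2 - 4) + 3) - 54)**2 = ((-6 + 3) - 54)**2 = (-3 - 54)**2 = (-57)**2 = 3249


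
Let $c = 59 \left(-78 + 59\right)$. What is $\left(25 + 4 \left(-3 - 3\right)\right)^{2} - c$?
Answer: $1122$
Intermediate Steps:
$c = -1121$ ($c = 59 \left(-19\right) = -1121$)
$\left(25 + 4 \left(-3 - 3\right)\right)^{2} - c = \left(25 + 4 \left(-3 - 3\right)\right)^{2} - -1121 = \left(25 + 4 \left(-6\right)\right)^{2} + 1121 = \left(25 - 24\right)^{2} + 1121 = 1^{2} + 1121 = 1 + 1121 = 1122$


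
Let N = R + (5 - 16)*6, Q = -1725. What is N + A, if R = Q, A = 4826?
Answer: 3035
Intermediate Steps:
R = -1725
N = -1791 (N = -1725 + (5 - 16)*6 = -1725 - 11*6 = -1725 - 66 = -1791)
N + A = -1791 + 4826 = 3035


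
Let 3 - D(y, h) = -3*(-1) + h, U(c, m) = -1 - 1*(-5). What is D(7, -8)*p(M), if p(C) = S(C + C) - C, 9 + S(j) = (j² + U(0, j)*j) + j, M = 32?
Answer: 35000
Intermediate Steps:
U(c, m) = 4 (U(c, m) = -1 + 5 = 4)
S(j) = -9 + j² + 5*j (S(j) = -9 + ((j² + 4*j) + j) = -9 + (j² + 5*j) = -9 + j² + 5*j)
D(y, h) = -h (D(y, h) = 3 - (-3*(-1) + h) = 3 - (3 + h) = 3 + (-3 - h) = -h)
p(C) = -9 + 4*C² + 9*C (p(C) = (-9 + (C + C)² + 5*(C + C)) - C = (-9 + (2*C)² + 5*(2*C)) - C = (-9 + 4*C² + 10*C) - C = -9 + 4*C² + 9*C)
D(7, -8)*p(M) = (-1*(-8))*(-9 + 4*32² + 9*32) = 8*(-9 + 4*1024 + 288) = 8*(-9 + 4096 + 288) = 8*4375 = 35000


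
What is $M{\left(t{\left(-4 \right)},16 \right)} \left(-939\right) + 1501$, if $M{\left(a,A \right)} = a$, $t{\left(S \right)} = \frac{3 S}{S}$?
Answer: $-1316$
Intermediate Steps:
$t{\left(S \right)} = 3$
$M{\left(t{\left(-4 \right)},16 \right)} \left(-939\right) + 1501 = 3 \left(-939\right) + 1501 = -2817 + 1501 = -1316$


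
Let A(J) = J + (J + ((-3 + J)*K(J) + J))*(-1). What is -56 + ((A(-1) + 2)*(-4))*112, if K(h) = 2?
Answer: -4984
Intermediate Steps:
A(J) = 6 - 3*J (A(J) = J + (J + ((-3 + J)*2 + J))*(-1) = J + (J + ((-6 + 2*J) + J))*(-1) = J + (J + (-6 + 3*J))*(-1) = J + (-6 + 4*J)*(-1) = J + (6 - 4*J) = 6 - 3*J)
-56 + ((A(-1) + 2)*(-4))*112 = -56 + (((6 - 3*(-1)) + 2)*(-4))*112 = -56 + (((6 + 3) + 2)*(-4))*112 = -56 + ((9 + 2)*(-4))*112 = -56 + (11*(-4))*112 = -56 - 44*112 = -56 - 4928 = -4984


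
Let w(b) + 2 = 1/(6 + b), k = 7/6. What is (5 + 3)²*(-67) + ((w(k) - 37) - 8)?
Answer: -186399/43 ≈ -4334.9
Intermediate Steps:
k = 7/6 (k = 7*(⅙) = 7/6 ≈ 1.1667)
w(b) = -2 + 1/(6 + b)
(5 + 3)²*(-67) + ((w(k) - 37) - 8) = (5 + 3)²*(-67) + (((-11 - 2*7/6)/(6 + 7/6) - 37) - 8) = 8²*(-67) + (((-11 - 7/3)/(43/6) - 37) - 8) = 64*(-67) + (((6/43)*(-40/3) - 37) - 8) = -4288 + ((-80/43 - 37) - 8) = -4288 + (-1671/43 - 8) = -4288 - 2015/43 = -186399/43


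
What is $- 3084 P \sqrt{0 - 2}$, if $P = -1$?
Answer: $3084 i \sqrt{2} \approx 4361.4 i$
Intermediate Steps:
$- 3084 P \sqrt{0 - 2} = - 3084 \left(- \sqrt{0 - 2}\right) = - 3084 \left(- \sqrt{-2}\right) = - 3084 \left(- i \sqrt{2}\right) = 3084 i \sqrt{2}$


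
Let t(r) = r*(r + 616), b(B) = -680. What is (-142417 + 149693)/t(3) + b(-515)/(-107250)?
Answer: 26053792/6638775 ≈ 3.9245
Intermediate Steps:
t(r) = r*(616 + r)
(-142417 + 149693)/t(3) + b(-515)/(-107250) = (-142417 + 149693)/((3*(616 + 3))) - 680/(-107250) = 7276/((3*619)) - 680*(-1/107250) = 7276/1857 + 68/10725 = 26053792/6638775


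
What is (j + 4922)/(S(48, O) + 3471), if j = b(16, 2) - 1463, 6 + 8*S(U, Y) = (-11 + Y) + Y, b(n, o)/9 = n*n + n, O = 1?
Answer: 1432/841 ≈ 1.7027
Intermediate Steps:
b(n, o) = 9*n + 9*n**2 (b(n, o) = 9*(n*n + n) = 9*(n**2 + n) = 9*(n + n**2) = 9*n + 9*n**2)
S(U, Y) = -17/8 + Y/4 (S(U, Y) = -3/4 + ((-11 + Y) + Y)/8 = -3/4 + (-11 + 2*Y)/8 = -3/4 + (-11/8 + Y/4) = -17/8 + Y/4)
j = 985 (j = 9*16*(1 + 16) - 1463 = 9*16*17 - 1463 = 2448 - 1463 = 985)
(j + 4922)/(S(48, O) + 3471) = (985 + 4922)/((-17/8 + (1/4)*1) + 3471) = 5907/((-17/8 + 1/4) + 3471) = 5907/(-15/8 + 3471) = 5907/(27753/8) = 5907*(8/27753) = 1432/841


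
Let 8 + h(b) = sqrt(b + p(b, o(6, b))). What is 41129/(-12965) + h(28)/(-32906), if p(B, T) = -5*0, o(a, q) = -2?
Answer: -676643577/213313145 - sqrt(7)/16453 ≈ -3.1722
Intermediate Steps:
p(B, T) = 0
h(b) = -8 + sqrt(b) (h(b) = -8 + sqrt(b + 0) = -8 + sqrt(b))
41129/(-12965) + h(28)/(-32906) = 41129/(-12965) + (-8 + sqrt(28))/(-32906) = 41129*(-1/12965) + (-8 + 2*sqrt(7))*(-1/32906) = -41129/12965 + (4/16453 - sqrt(7)/16453) = -676643577/213313145 - sqrt(7)/16453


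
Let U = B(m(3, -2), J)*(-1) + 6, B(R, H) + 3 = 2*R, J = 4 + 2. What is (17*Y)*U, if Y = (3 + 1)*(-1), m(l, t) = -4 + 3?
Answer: -748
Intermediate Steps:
m(l, t) = -1
J = 6
Y = -4 (Y = 4*(-1) = -4)
B(R, H) = -3 + 2*R
U = 11 (U = (-3 + 2*(-1))*(-1) + 6 = (-3 - 2)*(-1) + 6 = -5*(-1) + 6 = 5 + 6 = 11)
(17*Y)*U = (17*(-4))*11 = -68*11 = -748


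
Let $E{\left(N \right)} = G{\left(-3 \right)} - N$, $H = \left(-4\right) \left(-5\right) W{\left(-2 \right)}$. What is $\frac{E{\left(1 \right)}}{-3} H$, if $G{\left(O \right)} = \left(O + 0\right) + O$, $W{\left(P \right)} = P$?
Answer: $- \frac{280}{3} \approx -93.333$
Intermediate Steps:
$G{\left(O \right)} = 2 O$ ($G{\left(O \right)} = O + O = 2 O$)
$H = -40$ ($H = \left(-4\right) \left(-5\right) \left(-2\right) = 20 \left(-2\right) = -40$)
$E{\left(N \right)} = -6 - N$ ($E{\left(N \right)} = 2 \left(-3\right) - N = -6 - N$)
$\frac{E{\left(1 \right)}}{-3} H = \frac{-6 - 1}{-3} \left(-40\right) = \left(-6 - 1\right) \left(- \frac{1}{3}\right) \left(-40\right) = \left(-7\right) \left(- \frac{1}{3}\right) \left(-40\right) = \frac{7}{3} \left(-40\right) = - \frac{280}{3}$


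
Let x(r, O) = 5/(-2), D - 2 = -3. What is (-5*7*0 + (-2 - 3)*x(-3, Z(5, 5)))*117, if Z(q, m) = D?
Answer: 2925/2 ≈ 1462.5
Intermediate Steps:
D = -1 (D = 2 - 3 = -1)
Z(q, m) = -1
x(r, O) = -5/2 (x(r, O) = 5*(-½) = -5/2)
(-5*7*0 + (-2 - 3)*x(-3, Z(5, 5)))*117 = (-5*7*0 + (-2 - 3)*(-5/2))*117 = (-35*0 - 5*(-5/2))*117 = (0 + 25/2)*117 = (25/2)*117 = 2925/2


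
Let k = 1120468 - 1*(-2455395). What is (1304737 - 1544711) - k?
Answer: -3815837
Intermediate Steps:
k = 3575863 (k = 1120468 + 2455395 = 3575863)
(1304737 - 1544711) - k = (1304737 - 1544711) - 1*3575863 = -239974 - 3575863 = -3815837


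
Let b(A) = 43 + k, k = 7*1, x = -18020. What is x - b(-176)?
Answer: -18070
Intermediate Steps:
k = 7
b(A) = 50 (b(A) = 43 + 7 = 50)
x - b(-176) = -18020 - 1*50 = -18020 - 50 = -18070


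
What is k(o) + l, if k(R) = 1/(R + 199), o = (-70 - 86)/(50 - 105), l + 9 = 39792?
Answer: 441631138/11101 ≈ 39783.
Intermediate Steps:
l = 39783 (l = -9 + 39792 = 39783)
o = 156/55 (o = -156/(-55) = -156*(-1/55) = 156/55 ≈ 2.8364)
k(R) = 1/(199 + R)
k(o) + l = 1/(199 + 156/55) + 39783 = 1/(11101/55) + 39783 = 55/11101 + 39783 = 441631138/11101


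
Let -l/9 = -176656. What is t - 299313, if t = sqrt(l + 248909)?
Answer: -299313 + sqrt(1838813) ≈ -2.9796e+5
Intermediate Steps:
l = 1589904 (l = -9*(-176656) = 1589904)
t = sqrt(1838813) (t = sqrt(1589904 + 248909) = sqrt(1838813) ≈ 1356.0)
t - 299313 = sqrt(1838813) - 299313 = -299313 + sqrt(1838813)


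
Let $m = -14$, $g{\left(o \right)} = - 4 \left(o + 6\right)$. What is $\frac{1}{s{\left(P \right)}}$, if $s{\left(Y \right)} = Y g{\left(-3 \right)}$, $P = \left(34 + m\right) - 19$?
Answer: $- \frac{1}{12} \approx -0.083333$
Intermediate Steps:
$g{\left(o \right)} = -24 - 4 o$ ($g{\left(o \right)} = - 4 \left(6 + o\right) = -24 - 4 o$)
$P = 1$ ($P = \left(34 - 14\right) - 19 = 20 - 19 = 1$)
$s{\left(Y \right)} = - 12 Y$ ($s{\left(Y \right)} = Y \left(-24 - -12\right) = Y \left(-24 + 12\right) = Y \left(-12\right) = - 12 Y$)
$\frac{1}{s{\left(P \right)}} = \frac{1}{\left(-12\right) 1} = \frac{1}{-12} = - \frac{1}{12}$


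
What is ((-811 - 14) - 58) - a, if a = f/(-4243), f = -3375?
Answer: -3749944/4243 ≈ -883.79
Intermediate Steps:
a = 3375/4243 (a = -3375/(-4243) = -3375*(-1/4243) = 3375/4243 ≈ 0.79543)
((-811 - 14) - 58) - a = ((-811 - 14) - 58) - 1*3375/4243 = (-825 - 58) - 3375/4243 = -883 - 3375/4243 = -3749944/4243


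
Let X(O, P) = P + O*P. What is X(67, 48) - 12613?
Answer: -9349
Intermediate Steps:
X(67, 48) - 12613 = 48*(1 + 67) - 12613 = 48*68 - 12613 = 3264 - 12613 = -9349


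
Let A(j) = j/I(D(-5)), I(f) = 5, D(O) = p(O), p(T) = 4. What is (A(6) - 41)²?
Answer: 39601/25 ≈ 1584.0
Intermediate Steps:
D(O) = 4
A(j) = j/5
(A(6) - 41)² = ((⅕)*6 - 41)² = (6/5 - 41)² = (-199/5)² = 39601/25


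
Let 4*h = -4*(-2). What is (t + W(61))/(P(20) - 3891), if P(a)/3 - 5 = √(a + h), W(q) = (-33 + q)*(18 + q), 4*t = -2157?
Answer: -2161193/5007726 - 6691*√22/20030904 ≈ -0.43314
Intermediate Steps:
t = -2157/4 (t = (¼)*(-2157) = -2157/4 ≈ -539.25)
h = 2 (h = (-4*(-2))/4 = (¼)*8 = 2)
P(a) = 15 + 3*√(2 + a) (P(a) = 15 + 3*√(a + 2) = 15 + 3*√(2 + a))
(t + W(61))/(P(20) - 3891) = (-2157/4 + (-594 + 61² - 15*61))/((15 + 3*√(2 + 20)) - 3891) = (-2157/4 + (-594 + 3721 - 915))/((15 + 3*√22) - 3891) = (-2157/4 + 2212)/(-3876 + 3*√22) = 6691/(4*(-3876 + 3*√22))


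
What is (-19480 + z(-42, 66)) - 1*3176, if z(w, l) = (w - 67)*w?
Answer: -18078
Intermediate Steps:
z(w, l) = w*(-67 + w) (z(w, l) = (-67 + w)*w = w*(-67 + w))
(-19480 + z(-42, 66)) - 1*3176 = (-19480 - 42*(-67 - 42)) - 1*3176 = (-19480 - 42*(-109)) - 3176 = (-19480 + 4578) - 3176 = -14902 - 3176 = -18078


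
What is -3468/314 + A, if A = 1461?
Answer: 227643/157 ≈ 1450.0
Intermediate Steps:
-3468/314 + A = -3468/314 + 1461 = -3468*1/314 + 1461 = -1734/157 + 1461 = 227643/157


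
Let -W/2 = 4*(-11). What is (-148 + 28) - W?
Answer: -208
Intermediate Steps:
W = 88 (W = -8*(-11) = -2*(-44) = 88)
(-148 + 28) - W = (-148 + 28) - 1*88 = -120 - 88 = -208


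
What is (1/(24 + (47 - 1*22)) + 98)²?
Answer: 23068809/2401 ≈ 9608.0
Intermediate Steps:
(1/(24 + (47 - 1*22)) + 98)² = (1/(24 + (47 - 22)) + 98)² = (1/(24 + 25) + 98)² = (1/49 + 98)² = (4803/49)² = 23068809/2401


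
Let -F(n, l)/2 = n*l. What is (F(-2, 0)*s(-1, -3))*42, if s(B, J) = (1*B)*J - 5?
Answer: 0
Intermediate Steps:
F(n, l) = -2*l*n (F(n, l) = -2*n*l = -2*l*n)
s(B, J) = -5 + B*J (s(B, J) = B*J - 5 = -5 + B*J)
(F(-2, 0)*s(-1, -3))*42 = ((-2*0*(-2))*(-5 - 1*(-3)))*42 = (0*(-5 + 3))*42 = (0*(-2))*42 = 0*42 = 0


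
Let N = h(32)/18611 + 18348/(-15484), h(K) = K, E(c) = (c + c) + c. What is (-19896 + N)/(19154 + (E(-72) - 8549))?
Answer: -1433456373961/748456607409 ≈ -1.9152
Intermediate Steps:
E(c) = 3*c (E(c) = 2*c + c = 3*c)
N = -85244785/72043181 (N = 32/18611 + 18348/(-15484) = 32*(1/18611) + 18348*(-1/15484) = 32/18611 - 4587/3871 = -85244785/72043181 ≈ -1.1832)
(-19896 + N)/(19154 + (E(-72) - 8549)) = (-19896 - 85244785/72043181)/(19154 + (3*(-72) - 8549)) = -1433456373961/(72043181*(19154 + (-216 - 8549))) = -1433456373961/(72043181*(19154 - 8765)) = -1433456373961/72043181/10389 = -1433456373961/72043181*1/10389 = -1433456373961/748456607409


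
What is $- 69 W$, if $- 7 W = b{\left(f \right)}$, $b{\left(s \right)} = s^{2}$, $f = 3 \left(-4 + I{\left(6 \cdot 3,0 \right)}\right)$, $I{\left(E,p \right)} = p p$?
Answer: $\frac{9936}{7} \approx 1419.4$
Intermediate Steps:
$I{\left(E,p \right)} = p^{2}$
$f = -12$ ($f = 3 \left(-4 + 0^{2}\right) = 3 \left(-4 + 0\right) = 3 \left(-4\right) = -12$)
$W = - \frac{144}{7}$ ($W = - \frac{\left(-12\right)^{2}}{7} = \left(- \frac{1}{7}\right) 144 = - \frac{144}{7} \approx -20.571$)
$- 69 W = \left(-69\right) \left(- \frac{144}{7}\right) = \frac{9936}{7}$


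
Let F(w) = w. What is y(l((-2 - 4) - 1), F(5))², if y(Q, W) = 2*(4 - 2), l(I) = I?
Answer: 16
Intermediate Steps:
y(Q, W) = 4 (y(Q, W) = 2*2 = 4)
y(l((-2 - 4) - 1), F(5))² = 4² = 16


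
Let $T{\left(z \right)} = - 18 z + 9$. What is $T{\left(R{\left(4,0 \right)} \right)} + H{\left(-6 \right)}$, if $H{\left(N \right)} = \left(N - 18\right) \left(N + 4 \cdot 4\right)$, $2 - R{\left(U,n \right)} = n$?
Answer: $-267$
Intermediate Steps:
$R{\left(U,n \right)} = 2 - n$
$T{\left(z \right)} = 9 - 18 z$
$H{\left(N \right)} = \left(-18 + N\right) \left(16 + N\right)$ ($H{\left(N \right)} = \left(-18 + N\right) \left(N + 16\right) = \left(-18 + N\right) \left(16 + N\right)$)
$T{\left(R{\left(4,0 \right)} \right)} + H{\left(-6 \right)} = \left(9 - 18 \left(2 - 0\right)\right) - \left(276 - 36\right) = \left(9 - 18 \left(2 + 0\right)\right) + \left(-288 + 36 + 12\right) = \left(9 - 36\right) - 240 = -27 - 240 = -267$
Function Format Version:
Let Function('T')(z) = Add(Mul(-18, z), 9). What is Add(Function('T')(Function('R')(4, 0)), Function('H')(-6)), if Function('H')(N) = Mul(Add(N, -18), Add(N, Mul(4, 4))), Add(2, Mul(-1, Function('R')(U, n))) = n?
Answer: -267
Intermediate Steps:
Function('R')(U, n) = Add(2, Mul(-1, n))
Function('T')(z) = Add(9, Mul(-18, z))
Function('H')(N) = Mul(Add(-18, N), Add(16, N)) (Function('H')(N) = Mul(Add(-18, N), Add(N, 16)) = Mul(Add(-18, N), Add(16, N)))
Add(Function('T')(Function('R')(4, 0)), Function('H')(-6)) = Add(Add(9, Mul(-18, Add(2, Mul(-1, 0)))), Add(-288, Pow(-6, 2), Mul(-2, -6))) = Add(Add(9, Mul(-18, Add(2, 0))), Add(-288, 36, 12)) = Add(Add(9, Mul(-18, 2)), -240) = Add(Add(9, -36), -240) = Add(-27, -240) = -267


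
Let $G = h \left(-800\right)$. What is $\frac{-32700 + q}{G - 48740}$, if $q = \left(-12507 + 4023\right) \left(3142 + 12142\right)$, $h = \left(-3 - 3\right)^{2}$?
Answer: $\frac{32425539}{19385} \approx 1672.7$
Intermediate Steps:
$h = 36$ ($h = \left(-6\right)^{2} = 36$)
$G = -28800$ ($G = 36 \left(-800\right) = -28800$)
$q = -129669456$ ($q = \left(-8484\right) 15284 = -129669456$)
$\frac{-32700 + q}{G - 48740} = \frac{-32700 - 129669456}{-28800 - 48740} = - \frac{129702156}{-77540} = \left(-129702156\right) \left(- \frac{1}{77540}\right) = \frac{32425539}{19385}$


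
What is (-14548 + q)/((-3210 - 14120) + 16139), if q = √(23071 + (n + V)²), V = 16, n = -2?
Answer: 14548/1191 - √23267/1191 ≈ 12.087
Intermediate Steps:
q = √23267 (q = √(23071 + (-2 + 16)²) = √(23071 + 14²) = √(23071 + 196) = √23267 ≈ 152.54)
(-14548 + q)/((-3210 - 14120) + 16139) = (-14548 + √23267)/((-3210 - 14120) + 16139) = (-14548 + √23267)/(-17330 + 16139) = (-14548 + √23267)/(-1191) = (-14548 + √23267)*(-1/1191) = 14548/1191 - √23267/1191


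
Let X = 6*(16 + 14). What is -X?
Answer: -180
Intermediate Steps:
X = 180 (X = 6*30 = 180)
-X = -1*180 = -180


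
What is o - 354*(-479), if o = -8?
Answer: 169558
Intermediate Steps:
o - 354*(-479) = -8 - 354*(-479) = -8 + 169566 = 169558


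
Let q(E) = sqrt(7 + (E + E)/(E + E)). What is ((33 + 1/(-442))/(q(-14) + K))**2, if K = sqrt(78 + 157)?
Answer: 51691500675/10066911556 - 212722225*sqrt(470)/2516727889 ≈ 3.3024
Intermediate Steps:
q(E) = 2*sqrt(2) (q(E) = sqrt(7 + (2*E)/((2*E))) = sqrt(7 + (2*E)*(1/(2*E))) = sqrt(7 + 1) = sqrt(8) = 2*sqrt(2))
K = sqrt(235) ≈ 15.330
((33 + 1/(-442))/(q(-14) + K))**2 = ((33 + 1/(-442))/(2*sqrt(2) + sqrt(235)))**2 = ((33 - 1/442)/(sqrt(235) + 2*sqrt(2)))**2 = (14585/(442*(sqrt(235) + 2*sqrt(2))))**2 = 212722225/(195364*(sqrt(235) + 2*sqrt(2))**2)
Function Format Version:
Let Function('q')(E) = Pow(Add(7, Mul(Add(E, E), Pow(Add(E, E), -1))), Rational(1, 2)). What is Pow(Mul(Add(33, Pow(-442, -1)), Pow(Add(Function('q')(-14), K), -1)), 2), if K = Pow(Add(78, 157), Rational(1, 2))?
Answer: Add(Rational(51691500675, 10066911556), Mul(Rational(-212722225, 2516727889), Pow(470, Rational(1, 2)))) ≈ 3.3024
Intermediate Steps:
Function('q')(E) = Mul(2, Pow(2, Rational(1, 2))) (Function('q')(E) = Pow(Add(7, Mul(Mul(2, E), Pow(Mul(2, E), -1))), Rational(1, 2)) = Pow(Add(7, Mul(Mul(2, E), Mul(Rational(1, 2), Pow(E, -1)))), Rational(1, 2)) = Pow(Add(7, 1), Rational(1, 2)) = Pow(8, Rational(1, 2)) = Mul(2, Pow(2, Rational(1, 2))))
K = Pow(235, Rational(1, 2)) ≈ 15.330
Pow(Mul(Add(33, Pow(-442, -1)), Pow(Add(Function('q')(-14), K), -1)), 2) = Pow(Mul(Add(33, Pow(-442, -1)), Pow(Add(Mul(2, Pow(2, Rational(1, 2))), Pow(235, Rational(1, 2))), -1)), 2) = Pow(Mul(Add(33, Rational(-1, 442)), Pow(Add(Pow(235, Rational(1, 2)), Mul(2, Pow(2, Rational(1, 2)))), -1)), 2) = Pow(Mul(Rational(14585, 442), Pow(Add(Pow(235, Rational(1, 2)), Mul(2, Pow(2, Rational(1, 2)))), -1)), 2) = Mul(Rational(212722225, 195364), Pow(Add(Pow(235, Rational(1, 2)), Mul(2, Pow(2, Rational(1, 2)))), -2))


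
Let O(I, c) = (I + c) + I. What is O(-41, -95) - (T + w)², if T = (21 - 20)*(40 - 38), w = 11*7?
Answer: -6418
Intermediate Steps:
w = 77
T = 2 (T = 1*2 = 2)
O(I, c) = c + 2*I
O(-41, -95) - (T + w)² = (-95 + 2*(-41)) - (2 + 77)² = (-95 - 82) - 1*79² = -177 - 1*6241 = -177 - 6241 = -6418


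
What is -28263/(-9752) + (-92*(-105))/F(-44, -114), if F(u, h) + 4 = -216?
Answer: -4399323/107272 ≈ -41.011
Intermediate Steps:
F(u, h) = -220 (F(u, h) = -4 - 216 = -220)
-28263/(-9752) + (-92*(-105))/F(-44, -114) = -28263/(-9752) - 92*(-105)/(-220) = -28263*(-1/9752) + 9660*(-1/220) = 28263/9752 - 483/11 = -4399323/107272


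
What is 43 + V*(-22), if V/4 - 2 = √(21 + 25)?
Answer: -133 - 88*√46 ≈ -729.84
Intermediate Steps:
V = 8 + 4*√46 (V = 8 + 4*√(21 + 25) = 8 + 4*√46 ≈ 35.129)
43 + V*(-22) = 43 + (8 + 4*√46)*(-22) = 43 + (-176 - 88*√46) = -133 - 88*√46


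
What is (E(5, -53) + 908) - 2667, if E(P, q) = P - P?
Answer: -1759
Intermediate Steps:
E(P, q) = 0
(E(5, -53) + 908) - 2667 = (0 + 908) - 2667 = 908 - 2667 = -1759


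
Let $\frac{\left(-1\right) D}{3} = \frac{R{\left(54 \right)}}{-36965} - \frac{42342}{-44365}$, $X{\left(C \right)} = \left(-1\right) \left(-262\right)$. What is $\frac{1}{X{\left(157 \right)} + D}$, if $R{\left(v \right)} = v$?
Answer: $\frac{327990445}{84995830798} \approx 0.0038589$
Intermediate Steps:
$X{\left(C \right)} = 262$
$D = - \frac{937665792}{327990445}$ ($D = - 3 \left(\frac{54}{-36965} - \frac{42342}{-44365}\right) = - 3 \left(54 \left(- \frac{1}{36965}\right) - - \frac{42342}{44365}\right) = - 3 \left(- \frac{54}{36965} + \frac{42342}{44365}\right) = \left(-3\right) \frac{312555264}{327990445} = - \frac{937665792}{327990445} \approx -2.8588$)
$\frac{1}{X{\left(157 \right)} + D} = \frac{1}{262 - \frac{937665792}{327990445}} = \frac{1}{\frac{84995830798}{327990445}} = \frac{327990445}{84995830798}$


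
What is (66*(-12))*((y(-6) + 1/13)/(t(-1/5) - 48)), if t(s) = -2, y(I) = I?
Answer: -30492/325 ≈ -93.822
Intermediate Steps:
(66*(-12))*((y(-6) + 1/13)/(t(-1/5) - 48)) = (66*(-12))*((-6 + 1/13)/(-2 - 48)) = -792*(-6 + 1/13)/(-50) = -(-60984)*(-1)/(13*50) = -792*77/650 = -30492/325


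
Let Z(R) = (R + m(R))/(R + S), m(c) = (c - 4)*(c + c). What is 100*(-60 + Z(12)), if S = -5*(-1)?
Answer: -4800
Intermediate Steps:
m(c) = 2*c*(-4 + c) (m(c) = (-4 + c)*(2*c) = 2*c*(-4 + c))
S = 5
Z(R) = (R + 2*R*(-4 + R))/(5 + R) (Z(R) = (R + 2*R*(-4 + R))/(R + 5) = (R + 2*R*(-4 + R))/(5 + R))
100*(-60 + Z(12)) = 100*(-60 + 12*(-7 + 2*12)/(5 + 12)) = 100*(-60 + 12*(-7 + 24)/17) = 100*(-60 + 12*(1/17)*17) = 100*(-60 + 12) = 100*(-48) = -4800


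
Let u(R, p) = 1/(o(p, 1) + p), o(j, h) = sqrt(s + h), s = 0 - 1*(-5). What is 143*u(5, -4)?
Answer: -286/5 - 143*sqrt(6)/10 ≈ -92.228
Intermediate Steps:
s = 5 (s = 0 + 5 = 5)
o(j, h) = sqrt(5 + h)
u(R, p) = 1/(p + sqrt(6)) (u(R, p) = 1/(sqrt(5 + 1) + p) = 1/(sqrt(6) + p) = 1/(p + sqrt(6)))
143*u(5, -4) = 143/(-4 + sqrt(6))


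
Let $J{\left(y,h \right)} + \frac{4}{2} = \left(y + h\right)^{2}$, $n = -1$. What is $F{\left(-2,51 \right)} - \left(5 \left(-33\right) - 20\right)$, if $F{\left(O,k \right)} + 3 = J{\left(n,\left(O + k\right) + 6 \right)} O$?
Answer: $-5646$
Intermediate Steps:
$J{\left(y,h \right)} = -2 + \left(h + y\right)^{2}$ ($J{\left(y,h \right)} = -2 + \left(y + h\right)^{2} = -2 + \left(h + y\right)^{2}$)
$F{\left(O,k \right)} = -3 + O \left(-2 + \left(5 + O + k\right)^{2}\right)$ ($F{\left(O,k \right)} = -3 + \left(-2 + \left(\left(\left(O + k\right) + 6\right) - 1\right)^{2}\right) O = -3 + \left(-2 + \left(\left(6 + O + k\right) - 1\right)^{2}\right) O = -3 + \left(-2 + \left(5 + O + k\right)^{2}\right) O = -3 + O \left(-2 + \left(5 + O + k\right)^{2}\right)$)
$F{\left(-2,51 \right)} - \left(5 \left(-33\right) - 20\right) = \left(-3 - 2 \left(-2 + \left(5 - 2 + 51\right)^{2}\right)\right) - \left(5 \left(-33\right) - 20\right) = \left(-3 - 2 \left(-2 + 54^{2}\right)\right) - \left(-165 - 20\right) = \left(-3 - 2 \left(-2 + 2916\right)\right) - -185 = \left(-3 - 5828\right) + 185 = -5831 + 185 = -5646$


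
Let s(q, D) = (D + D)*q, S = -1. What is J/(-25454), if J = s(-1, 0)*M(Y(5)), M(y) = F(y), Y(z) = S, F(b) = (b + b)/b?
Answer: 0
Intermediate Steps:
F(b) = 2 (F(b) = (2*b)/b = 2)
Y(z) = -1
M(y) = 2
s(q, D) = 2*D*q (s(q, D) = (2*D)*q = 2*D*q)
J = 0 (J = (2*0*(-1))*2 = 0*2 = 0)
J/(-25454) = 0/(-25454) = 0*(-1/25454) = 0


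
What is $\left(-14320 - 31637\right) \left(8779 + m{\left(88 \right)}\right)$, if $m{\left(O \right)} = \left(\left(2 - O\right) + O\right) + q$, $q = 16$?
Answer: $-404283729$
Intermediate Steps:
$m{\left(O \right)} = 18$ ($m{\left(O \right)} = \left(\left(2 - O\right) + O\right) + 16 = 2 + 16 = 18$)
$\left(-14320 - 31637\right) \left(8779 + m{\left(88 \right)}\right) = \left(-14320 - 31637\right) \left(8779 + 18\right) = \left(-45957\right) 8797 = -404283729$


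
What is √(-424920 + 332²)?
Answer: 2*I*√78674 ≈ 560.98*I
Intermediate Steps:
√(-424920 + 332²) = √(-424920 + 110224) = √(-314696) = 2*I*√78674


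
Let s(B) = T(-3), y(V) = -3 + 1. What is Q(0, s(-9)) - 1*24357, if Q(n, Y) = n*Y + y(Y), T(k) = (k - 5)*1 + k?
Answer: -24359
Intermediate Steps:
T(k) = -5 + 2*k (T(k) = (-5 + k)*1 + k = (-5 + k) + k = -5 + 2*k)
y(V) = -2
s(B) = -11 (s(B) = -5 + 2*(-3) = -5 - 6 = -11)
Q(n, Y) = -2 + Y*n (Q(n, Y) = n*Y - 2 = Y*n - 2 = -2 + Y*n)
Q(0, s(-9)) - 1*24357 = (-2 - 11*0) - 1*24357 = (-2 + 0) - 24357 = -2 - 24357 = -24359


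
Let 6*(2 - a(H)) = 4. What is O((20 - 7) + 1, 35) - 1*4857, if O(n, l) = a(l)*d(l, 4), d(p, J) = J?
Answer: -14555/3 ≈ -4851.7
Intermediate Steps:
a(H) = 4/3 (a(H) = 2 - 1/6*4 = 2 - 2/3 = 4/3)
O(n, l) = 16/3 (O(n, l) = (4/3)*4 = 16/3)
O((20 - 7) + 1, 35) - 1*4857 = 16/3 - 1*4857 = 16/3 - 4857 = -14555/3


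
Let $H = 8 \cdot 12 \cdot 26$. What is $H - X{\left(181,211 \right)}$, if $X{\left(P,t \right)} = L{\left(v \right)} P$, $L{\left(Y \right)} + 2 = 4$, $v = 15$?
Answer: $2134$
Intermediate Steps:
$L{\left(Y \right)} = 2$ ($L{\left(Y \right)} = -2 + 4 = 2$)
$H = 2496$ ($H = 96 \cdot 26 = 2496$)
$X{\left(P,t \right)} = 2 P$
$H - X{\left(181,211 \right)} = 2496 - 2 \cdot 181 = 2496 - 362 = 2134$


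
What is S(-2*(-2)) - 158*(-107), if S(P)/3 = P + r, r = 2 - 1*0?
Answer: 16924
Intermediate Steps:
r = 2 (r = 2 + 0 = 2)
S(P) = 6 + 3*P (S(P) = 3*(P + 2) = 3*(2 + P) = 6 + 3*P)
S(-2*(-2)) - 158*(-107) = (6 + 3*(-2*(-2))) - 158*(-107) = (6 + 3*4) + 16906 = (6 + 12) + 16906 = 18 + 16906 = 16924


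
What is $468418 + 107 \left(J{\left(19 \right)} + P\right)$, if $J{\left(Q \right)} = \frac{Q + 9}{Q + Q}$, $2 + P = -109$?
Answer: $\frac{8675777}{19} \approx 4.5662 \cdot 10^{5}$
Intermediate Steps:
$P = -111$ ($P = -2 - 109 = -111$)
$J{\left(Q \right)} = \frac{9 + Q}{2 Q}$
$468418 + 107 \left(J{\left(19 \right)} + P\right) = 468418 + 107 \left(\frac{9 + 19}{2 \cdot 19} - 111\right) = 468418 + 107 \left(\frac{1}{2} \cdot \frac{1}{19} \cdot 28 - 111\right) = 468418 + 107 \left(\frac{14}{19} - 111\right) = 468418 + 107 \left(- \frac{2095}{19}\right) = 468418 - \frac{224165}{19} = \frac{8675777}{19}$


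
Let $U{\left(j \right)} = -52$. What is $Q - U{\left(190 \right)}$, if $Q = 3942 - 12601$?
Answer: $-8607$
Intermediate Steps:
$Q = -8659$ ($Q = 3942 - 12601 = -8659$)
$Q - U{\left(190 \right)} = -8659 - -52 = -8659 + 52 = -8607$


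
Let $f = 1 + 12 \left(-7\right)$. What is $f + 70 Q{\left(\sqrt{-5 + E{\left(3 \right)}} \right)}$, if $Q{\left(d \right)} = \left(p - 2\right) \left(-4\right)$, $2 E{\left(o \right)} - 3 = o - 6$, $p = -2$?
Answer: $1037$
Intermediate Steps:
$E{\left(o \right)} = - \frac{3}{2} + \frac{o}{2}$ ($E{\left(o \right)} = \frac{3}{2} + \frac{o - 6}{2} = \frac{3}{2} + \frac{-6 + o}{2} = \frac{3}{2} + \left(-3 + \frac{o}{2}\right) = - \frac{3}{2} + \frac{o}{2}$)
$Q{\left(d \right)} = 16$ ($Q{\left(d \right)} = \left(-2 - 2\right) \left(-4\right) = \left(-4\right) \left(-4\right) = 16$)
$f = -83$ ($f = 1 - 84 = -83$)
$f + 70 Q{\left(\sqrt{-5 + E{\left(3 \right)}} \right)} = -83 + 70 \cdot 16 = -83 + 1120 = 1037$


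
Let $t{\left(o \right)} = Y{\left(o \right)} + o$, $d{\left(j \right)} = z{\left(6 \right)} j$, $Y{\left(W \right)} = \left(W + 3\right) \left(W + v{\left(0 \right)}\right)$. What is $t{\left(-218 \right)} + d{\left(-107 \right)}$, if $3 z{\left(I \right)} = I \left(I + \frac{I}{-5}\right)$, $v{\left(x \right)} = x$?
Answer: $\frac{228124}{5} \approx 45625.0$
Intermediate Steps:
$z{\left(I \right)} = \frac{4 I^{2}}{15}$ ($z{\left(I \right)} = \frac{I \left(I + \frac{I}{-5}\right)}{3} = \frac{I \left(I + I \left(- \frac{1}{5}\right)\right)}{3} = \frac{I \left(I - \frac{I}{5}\right)}{3} = \frac{I \frac{4 I}{5}}{3} = \frac{\frac{4}{5} I^{2}}{3} = \frac{4 I^{2}}{15}$)
$Y{\left(W \right)} = W \left(3 + W\right)$ ($Y{\left(W \right)} = \left(W + 3\right) \left(W + 0\right) = \left(3 + W\right) W = W \left(3 + W\right)$)
$d{\left(j \right)} = \frac{48 j}{5}$ ($d{\left(j \right)} = \frac{4 \cdot 6^{2}}{15} j = \frac{4}{15} \cdot 36 j = \frac{48 j}{5}$)
$t{\left(o \right)} = o + o \left(3 + o\right)$ ($t{\left(o \right)} = o \left(3 + o\right) + o = o + o \left(3 + o\right)$)
$t{\left(-218 \right)} + d{\left(-107 \right)} = - 218 \left(4 - 218\right) + \frac{48}{5} \left(-107\right) = \left(-218\right) \left(-214\right) - \frac{5136}{5} = 46652 - \frac{5136}{5} = \frac{228124}{5}$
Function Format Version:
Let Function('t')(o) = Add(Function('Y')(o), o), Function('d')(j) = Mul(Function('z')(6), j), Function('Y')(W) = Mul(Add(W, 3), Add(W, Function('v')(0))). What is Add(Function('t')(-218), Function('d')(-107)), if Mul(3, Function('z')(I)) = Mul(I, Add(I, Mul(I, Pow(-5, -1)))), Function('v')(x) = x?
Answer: Rational(228124, 5) ≈ 45625.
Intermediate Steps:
Function('z')(I) = Mul(Rational(4, 15), Pow(I, 2)) (Function('z')(I) = Mul(Rational(1, 3), Mul(I, Add(I, Mul(I, Pow(-5, -1))))) = Mul(Rational(1, 3), Mul(I, Add(I, Mul(I, Rational(-1, 5))))) = Mul(Rational(1, 3), Mul(I, Add(I, Mul(Rational(-1, 5), I)))) = Mul(Rational(1, 3), Mul(I, Mul(Rational(4, 5), I))) = Mul(Rational(1, 3), Mul(Rational(4, 5), Pow(I, 2))) = Mul(Rational(4, 15), Pow(I, 2)))
Function('Y')(W) = Mul(W, Add(3, W)) (Function('Y')(W) = Mul(Add(W, 3), Add(W, 0)) = Mul(Add(3, W), W) = Mul(W, Add(3, W)))
Function('d')(j) = Mul(Rational(48, 5), j) (Function('d')(j) = Mul(Mul(Rational(4, 15), Pow(6, 2)), j) = Mul(Mul(Rational(4, 15), 36), j) = Mul(Rational(48, 5), j))
Function('t')(o) = Add(o, Mul(o, Add(3, o))) (Function('t')(o) = Add(Mul(o, Add(3, o)), o) = Add(o, Mul(o, Add(3, o))))
Add(Function('t')(-218), Function('d')(-107)) = Add(Mul(-218, Add(4, -218)), Mul(Rational(48, 5), -107)) = Add(Mul(-218, -214), Rational(-5136, 5)) = Add(46652, Rational(-5136, 5)) = Rational(228124, 5)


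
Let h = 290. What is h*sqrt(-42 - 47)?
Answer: 290*I*sqrt(89) ≈ 2735.9*I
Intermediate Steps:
h*sqrt(-42 - 47) = 290*sqrt(-42 - 47) = 290*sqrt(-89) = 290*(I*sqrt(89)) = 290*I*sqrt(89)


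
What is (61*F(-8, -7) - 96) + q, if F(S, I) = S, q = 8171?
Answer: 7587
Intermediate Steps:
(61*F(-8, -7) - 96) + q = (61*(-8) - 96) + 8171 = (-488 - 96) + 8171 = -584 + 8171 = 7587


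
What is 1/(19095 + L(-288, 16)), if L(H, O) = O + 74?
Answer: 1/19185 ≈ 5.2124e-5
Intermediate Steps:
L(H, O) = 74 + O
1/(19095 + L(-288, 16)) = 1/(19095 + (74 + 16)) = 1/(19095 + 90) = 1/19185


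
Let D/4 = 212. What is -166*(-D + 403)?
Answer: 73870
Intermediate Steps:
D = 848 (D = 4*212 = 848)
-166*(-D + 403) = -166*(-1*848 + 403) = -166*(-848 + 403) = -166*(-445) = 73870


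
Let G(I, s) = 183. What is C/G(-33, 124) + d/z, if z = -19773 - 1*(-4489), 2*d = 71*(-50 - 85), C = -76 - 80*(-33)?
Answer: 80130407/5593944 ≈ 14.324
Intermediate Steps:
C = 2564 (C = -76 + 2640 = 2564)
d = -9585/2 (d = (71*(-50 - 85))/2 = (71*(-135))/2 = (½)*(-9585) = -9585/2 ≈ -4792.5)
z = -15284 (z = -19773 + 4489 = -15284)
C/G(-33, 124) + d/z = 2564/183 - 9585/2/(-15284) = 2564*(1/183) - 9585/2*(-1/15284) = 2564/183 + 9585/30568 = 80130407/5593944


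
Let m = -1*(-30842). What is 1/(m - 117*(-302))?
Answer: 1/66176 ≈ 1.5111e-5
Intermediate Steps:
m = 30842
1/(m - 117*(-302)) = 1/(30842 - 117*(-302)) = 1/(30842 + 35334) = 1/66176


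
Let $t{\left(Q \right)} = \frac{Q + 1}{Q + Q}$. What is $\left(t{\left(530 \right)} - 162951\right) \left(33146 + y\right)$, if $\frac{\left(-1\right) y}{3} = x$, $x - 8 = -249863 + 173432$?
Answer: $- \frac{9065258904507}{212} \approx -4.2761 \cdot 10^{10}$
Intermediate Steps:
$x = -76423$ ($x = 8 + \left(-249863 + 173432\right) = 8 - 76431 = -76423$)
$t{\left(Q \right)} = \frac{1 + Q}{2 Q}$
$y = 229269$ ($y = \left(-3\right) \left(-76423\right) = 229269$)
$\left(t{\left(530 \right)} - 162951\right) \left(33146 + y\right) = \left(\frac{1 + 530}{2 \cdot 530} - 162951\right) \left(33146 + 229269\right) = \left(\frac{1}{2} \cdot \frac{1}{530} \cdot 531 + \left(-215932 + 52981\right)\right) 262415 = \left(\frac{531}{1060} - 162951\right) 262415 = \left(- \frac{172727529}{1060}\right) 262415 = - \frac{9065258904507}{212}$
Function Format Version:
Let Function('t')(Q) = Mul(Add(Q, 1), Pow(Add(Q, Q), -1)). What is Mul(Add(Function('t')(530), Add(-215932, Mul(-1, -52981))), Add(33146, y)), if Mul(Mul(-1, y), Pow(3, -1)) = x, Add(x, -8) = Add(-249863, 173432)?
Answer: Rational(-9065258904507, 212) ≈ -4.2761e+10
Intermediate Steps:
x = -76423 (x = Add(8, Add(-249863, 173432)) = Add(8, -76431) = -76423)
Function('t')(Q) = Mul(Rational(1, 2), Pow(Q, -1), Add(1, Q)) (Function('t')(Q) = Mul(Add(1, Q), Pow(Mul(2, Q), -1)) = Mul(Add(1, Q), Mul(Rational(1, 2), Pow(Q, -1))) = Mul(Rational(1, 2), Pow(Q, -1), Add(1, Q)))
y = 229269 (y = Mul(-3, -76423) = 229269)
Mul(Add(Function('t')(530), Add(-215932, Mul(-1, -52981))), Add(33146, y)) = Mul(Add(Mul(Rational(1, 2), Pow(530, -1), Add(1, 530)), Add(-215932, Mul(-1, -52981))), Add(33146, 229269)) = Mul(Add(Mul(Rational(1, 2), Rational(1, 530), 531), Add(-215932, 52981)), 262415) = Mul(Add(Rational(531, 1060), -162951), 262415) = Mul(Rational(-172727529, 1060), 262415) = Rational(-9065258904507, 212)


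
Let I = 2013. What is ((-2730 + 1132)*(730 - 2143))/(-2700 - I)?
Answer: -752658/1571 ≈ -479.09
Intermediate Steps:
((-2730 + 1132)*(730 - 2143))/(-2700 - I) = ((-2730 + 1132)*(730 - 2143))/(-2700 - 1*2013) = (-1598*(-1413))/(-2700 - 2013) = 2257974/(-4713) = 2257974*(-1/4713) = -752658/1571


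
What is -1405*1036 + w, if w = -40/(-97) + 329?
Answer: -141159307/97 ≈ -1.4553e+6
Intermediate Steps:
w = 31953/97 (w = -40*(-1/97) + 329 = 40/97 + 329 = 31953/97 ≈ 329.41)
-1405*1036 + w = -1405*1036 + 31953/97 = -1455580 + 31953/97 = -141159307/97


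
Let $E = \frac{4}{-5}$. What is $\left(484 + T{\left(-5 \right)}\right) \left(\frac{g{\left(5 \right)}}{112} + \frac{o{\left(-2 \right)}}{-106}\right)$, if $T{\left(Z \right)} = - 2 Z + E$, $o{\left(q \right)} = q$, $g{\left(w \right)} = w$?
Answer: $\frac{464841}{14840} \approx 31.324$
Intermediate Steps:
$E = - \frac{4}{5}$ ($E = 4 \left(- \frac{1}{5}\right) = - \frac{4}{5} \approx -0.8$)
$T{\left(Z \right)} = - \frac{4}{5} - 2 Z$ ($T{\left(Z \right)} = - 2 Z - \frac{4}{5} = - \frac{4}{5} - 2 Z$)
$\left(484 + T{\left(-5 \right)}\right) \left(\frac{g{\left(5 \right)}}{112} + \frac{o{\left(-2 \right)}}{-106}\right) = \left(484 - - \frac{46}{5}\right) \left(\frac{5}{112} - \frac{2}{-106}\right) = \left(484 + \left(- \frac{4}{5} + 10\right)\right) \left(5 \cdot \frac{1}{112} - - \frac{1}{53}\right) = \left(484 + \frac{46}{5}\right) \left(\frac{5}{112} + \frac{1}{53}\right) = \frac{2466}{5} \cdot \frac{377}{5936} = \frac{464841}{14840}$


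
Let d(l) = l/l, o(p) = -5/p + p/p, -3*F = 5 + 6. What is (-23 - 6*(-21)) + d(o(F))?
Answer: 104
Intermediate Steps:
F = -11/3 (F = -(5 + 6)/3 = -1/3*11 = -11/3 ≈ -3.6667)
o(p) = 1 - 5/p (o(p) = -5/p + 1 = 1 - 5/p)
d(l) = 1
(-23 - 6*(-21)) + d(o(F)) = (-23 - 6*(-21)) + 1 = (-23 + 126) + 1 = 103 + 1 = 104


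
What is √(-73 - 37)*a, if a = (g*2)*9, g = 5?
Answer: 90*I*√110 ≈ 943.93*I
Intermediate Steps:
a = 90 (a = (5*2)*9 = 10*9 = 90)
√(-73 - 37)*a = √(-73 - 37)*90 = √(-110)*90 = (I*√110)*90 = 90*I*√110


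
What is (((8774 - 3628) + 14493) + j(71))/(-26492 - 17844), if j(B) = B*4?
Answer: -19923/44336 ≈ -0.44936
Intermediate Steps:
j(B) = 4*B
(((8774 - 3628) + 14493) + j(71))/(-26492 - 17844) = (((8774 - 3628) + 14493) + 4*71)/(-26492 - 17844) = ((5146 + 14493) + 284)/(-44336) = (19639 + 284)*(-1/44336) = 19923*(-1/44336) = -19923/44336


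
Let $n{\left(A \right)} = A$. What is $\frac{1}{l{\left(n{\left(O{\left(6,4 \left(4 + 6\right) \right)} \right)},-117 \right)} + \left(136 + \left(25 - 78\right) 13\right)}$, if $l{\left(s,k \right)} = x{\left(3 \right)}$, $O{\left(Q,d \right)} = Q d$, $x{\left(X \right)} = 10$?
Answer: $- \frac{1}{543} \approx -0.0018416$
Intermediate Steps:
$l{\left(s,k \right)} = 10$
$\frac{1}{l{\left(n{\left(O{\left(6,4 \left(4 + 6\right) \right)} \right)},-117 \right)} + \left(136 + \left(25 - 78\right) 13\right)} = \frac{1}{10 + \left(136 + \left(25 - 78\right) 13\right)} = \frac{1}{10 + \left(136 - 689\right)} = \frac{1}{10 - 553} = \frac{1}{-543} = - \frac{1}{543}$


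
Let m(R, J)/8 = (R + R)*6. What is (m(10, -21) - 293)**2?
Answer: 444889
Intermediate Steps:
m(R, J) = 96*R (m(R, J) = 8*((R + R)*6) = 8*((2*R)*6) = 8*(12*R) = 96*R)
(m(10, -21) - 293)**2 = (96*10 - 293)**2 = (960 - 293)**2 = 667**2 = 444889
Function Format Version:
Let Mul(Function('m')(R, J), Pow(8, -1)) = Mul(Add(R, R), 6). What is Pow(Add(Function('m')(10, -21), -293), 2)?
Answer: 444889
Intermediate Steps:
Function('m')(R, J) = Mul(96, R) (Function('m')(R, J) = Mul(8, Mul(Add(R, R), 6)) = Mul(8, Mul(Mul(2, R), 6)) = Mul(8, Mul(12, R)) = Mul(96, R))
Pow(Add(Function('m')(10, -21), -293), 2) = Pow(Add(Mul(96, 10), -293), 2) = Pow(Add(960, -293), 2) = Pow(667, 2) = 444889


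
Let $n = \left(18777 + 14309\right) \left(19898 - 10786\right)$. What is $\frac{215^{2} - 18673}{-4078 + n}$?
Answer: $\frac{13776}{150737777} \approx 9.139 \cdot 10^{-5}$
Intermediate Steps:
$n = 301479632$ ($n = 33086 \cdot 9112 = 301479632$)
$\frac{215^{2} - 18673}{-4078 + n} = \frac{215^{2} - 18673}{-4078 + 301479632} = \frac{46225 - 18673}{301475554} = 27552 \cdot \frac{1}{301475554} = \frac{13776}{150737777}$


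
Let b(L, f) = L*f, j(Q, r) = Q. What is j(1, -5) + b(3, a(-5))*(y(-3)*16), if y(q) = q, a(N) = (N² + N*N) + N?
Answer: -6479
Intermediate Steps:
a(N) = N + 2*N² (a(N) = (N² + N²) + N = 2*N² + N = N + 2*N²)
j(1, -5) + b(3, a(-5))*(y(-3)*16) = 1 + (3*(-5*(1 + 2*(-5))))*(-3*16) = 1 + (3*(-5*(1 - 10)))*(-48) = 1 + (3*(-5*(-9)))*(-48) = 1 + (3*45)*(-48) = 1 + 135*(-48) = 1 - 6480 = -6479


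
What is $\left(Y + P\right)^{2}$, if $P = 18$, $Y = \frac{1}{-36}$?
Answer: $\frac{418609}{1296} \approx 323.0$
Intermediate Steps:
$Y = - \frac{1}{36} \approx -0.027778$
$\left(Y + P\right)^{2} = \left(- \frac{1}{36} + 18\right)^{2} = \left(\frac{647}{36}\right)^{2} = \frac{418609}{1296}$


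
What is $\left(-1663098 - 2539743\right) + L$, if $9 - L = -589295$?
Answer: $-3613537$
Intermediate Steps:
$L = 589304$ ($L = 9 - -589295 = 9 + 589295 = 589304$)
$\left(-1663098 - 2539743\right) + L = \left(-1663098 - 2539743\right) + 589304 = -4202841 + 589304 = -3613537$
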